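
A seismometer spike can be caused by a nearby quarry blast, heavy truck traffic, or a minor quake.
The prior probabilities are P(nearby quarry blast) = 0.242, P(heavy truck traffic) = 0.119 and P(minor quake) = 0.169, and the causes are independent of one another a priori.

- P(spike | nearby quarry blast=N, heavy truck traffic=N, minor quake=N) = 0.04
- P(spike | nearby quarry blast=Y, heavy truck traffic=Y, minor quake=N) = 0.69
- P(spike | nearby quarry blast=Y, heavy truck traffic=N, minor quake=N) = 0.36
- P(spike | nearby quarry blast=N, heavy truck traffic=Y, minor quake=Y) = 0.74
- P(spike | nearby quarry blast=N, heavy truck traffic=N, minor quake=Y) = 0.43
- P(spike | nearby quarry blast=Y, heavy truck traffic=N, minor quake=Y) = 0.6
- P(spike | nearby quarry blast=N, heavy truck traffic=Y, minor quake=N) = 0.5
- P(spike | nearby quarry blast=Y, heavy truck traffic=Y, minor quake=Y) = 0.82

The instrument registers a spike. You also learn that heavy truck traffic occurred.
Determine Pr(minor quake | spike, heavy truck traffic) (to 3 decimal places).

Weight on minor quake=true, given the evidence: 0.094795 + 0.033536 = 0.128331
Normalizer over all consistent configurations: 0.5·0.758·0.831 + 0.74·0.758·0.169 + 0.69·0.242·0.831 + 0.82·0.242·0.169 = 0.582040
Posterior = 0.128331 / 0.582040 ≈ 0.220

Pr(minor quake | spike, heavy truck traffic) ≈ 0.220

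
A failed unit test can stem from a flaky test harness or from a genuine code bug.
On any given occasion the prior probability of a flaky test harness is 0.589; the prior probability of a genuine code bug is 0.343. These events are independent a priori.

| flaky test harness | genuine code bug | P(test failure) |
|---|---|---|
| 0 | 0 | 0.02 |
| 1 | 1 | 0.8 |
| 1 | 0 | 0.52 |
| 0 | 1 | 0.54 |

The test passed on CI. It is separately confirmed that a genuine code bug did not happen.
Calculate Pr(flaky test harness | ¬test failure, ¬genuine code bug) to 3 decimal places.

Pr(flaky test harness | ¬test failure, ¬genuine code bug) ≈ 0.412

Enumerate both values of flaky test harness and weight by the priors:
  P(¬test failure | ¬genuine code bug) = 0.98·0.411 + 0.48·0.589
        = 0.402780 + 0.282720 = 0.685500
Keeping only the flaky test harness-present terms gives 0.282720, so
  P(flaky test harness | ¬test failure, ¬genuine code bug) = 0.282720 / 0.685500 ≈ 0.412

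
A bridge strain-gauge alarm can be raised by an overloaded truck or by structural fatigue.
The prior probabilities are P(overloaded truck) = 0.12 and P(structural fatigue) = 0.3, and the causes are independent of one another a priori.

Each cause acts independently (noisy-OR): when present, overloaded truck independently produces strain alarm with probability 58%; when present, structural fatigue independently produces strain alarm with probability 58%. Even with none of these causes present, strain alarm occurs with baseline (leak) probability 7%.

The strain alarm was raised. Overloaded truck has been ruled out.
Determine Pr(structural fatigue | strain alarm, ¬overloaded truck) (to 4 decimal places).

Pr(structural fatigue | strain alarm, ¬overloaded truck) ≈ 0.7886

Under noisy-OR, P(strain alarm | causes) = 1 − (1−0.07)·∏(1−qᵢ) over the active causes.
For the numerator, keep only structural fatigue=true terms: 0.6094·0.3 = 0.182820
Normalizer over all consistent configurations: 0.07·0.7 + 0.6094·0.3 = 0.231820
Posterior = 0.182820 / 0.231820 ≈ 0.7886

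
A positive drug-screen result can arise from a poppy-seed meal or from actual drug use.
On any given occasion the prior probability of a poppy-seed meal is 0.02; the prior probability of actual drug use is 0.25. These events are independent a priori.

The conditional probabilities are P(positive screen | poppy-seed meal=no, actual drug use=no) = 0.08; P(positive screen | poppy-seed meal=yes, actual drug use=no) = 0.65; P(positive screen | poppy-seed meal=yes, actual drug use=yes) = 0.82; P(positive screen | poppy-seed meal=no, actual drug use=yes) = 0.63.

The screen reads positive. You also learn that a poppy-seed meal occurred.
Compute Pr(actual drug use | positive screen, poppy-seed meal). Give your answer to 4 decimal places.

P(positive screen | poppy-seed meal) = 0.65×0.75 + 0.82×0.25 = 0.487500 + 0.205000 = 0.692500
The actual drug use-present share is 0.82×0.25 = 0.205000.
P(actual drug use | positive screen, poppy-seed meal) = 0.205000 / 0.692500 ≈ 0.2960

Pr(actual drug use | positive screen, poppy-seed meal) ≈ 0.2960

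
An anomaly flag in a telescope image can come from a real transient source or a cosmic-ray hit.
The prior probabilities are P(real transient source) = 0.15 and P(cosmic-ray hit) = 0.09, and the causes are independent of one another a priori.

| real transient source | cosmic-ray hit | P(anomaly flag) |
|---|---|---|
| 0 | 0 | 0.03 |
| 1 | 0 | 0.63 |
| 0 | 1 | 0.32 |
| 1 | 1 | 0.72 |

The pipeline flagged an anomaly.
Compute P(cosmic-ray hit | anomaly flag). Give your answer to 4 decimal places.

Weight on cosmic-ray hit=true, given the evidence: 0.024480 + 0.009720 = 0.034200
Normalizer over all consistent configurations: 0.03·0.85·0.91 + 0.32·0.85·0.09 + 0.63·0.15·0.91 + 0.72·0.15·0.09 = 0.143400
Posterior = 0.034200 / 0.143400 ≈ 0.2385

P(cosmic-ray hit | anomaly flag) ≈ 0.2385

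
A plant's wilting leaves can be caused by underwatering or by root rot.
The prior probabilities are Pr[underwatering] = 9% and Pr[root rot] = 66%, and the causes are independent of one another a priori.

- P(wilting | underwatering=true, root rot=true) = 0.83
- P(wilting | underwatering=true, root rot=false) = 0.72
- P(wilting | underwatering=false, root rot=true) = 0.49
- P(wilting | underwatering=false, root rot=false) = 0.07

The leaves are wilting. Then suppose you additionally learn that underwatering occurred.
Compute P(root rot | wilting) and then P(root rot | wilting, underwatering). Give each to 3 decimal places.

P(root rot | wilting) ≈ 0.887; P(root rot | wilting, underwatering) ≈ 0.691

P(wilting) = 0.07*0.91*0.34 + 0.49*0.91*0.66 + 0.72*0.09*0.34 + 0.83*0.09*0.66 = 0.021658 + 0.294294 + 0.022032 + 0.049302 = 0.387286
Restricting to configurations with root rot present: 0.294294 + 0.049302 = 0.343596.
P(root rot | wilting) = 0.343596 / 0.387286 ≈ 0.887

Now condition on the additional information:
P(wilting | underwatering) = 0.72×0.34 + 0.83×0.66 = 0.244800 + 0.547800 = 0.792600
Restricting to configurations with root rot present: 0.83×0.66 = 0.547800.
Hence the posterior is 0.547800/0.792600 ≈ 0.691.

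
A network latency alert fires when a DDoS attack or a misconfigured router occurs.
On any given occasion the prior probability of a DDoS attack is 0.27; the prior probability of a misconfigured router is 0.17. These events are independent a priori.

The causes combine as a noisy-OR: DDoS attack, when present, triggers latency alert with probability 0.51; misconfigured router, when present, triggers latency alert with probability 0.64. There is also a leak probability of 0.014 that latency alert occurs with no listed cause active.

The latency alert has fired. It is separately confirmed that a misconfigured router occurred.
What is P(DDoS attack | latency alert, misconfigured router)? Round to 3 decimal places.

Under noisy-OR, P(latency alert | causes) = 1 − (1−0.014)·∏(1−qᵢ) over the active causes.
Enumerate both values of DDoS attack and weight by the priors:
  P(latency alert | misconfigured router) = 0.64504×0.73 + 0.82607×0.27
        = 0.470879 + 0.223039 = 0.693918
The terms with DDoS attack present sum to 0.223039, so
  P(DDoS attack | latency alert, misconfigured router) = 0.223039 / 0.693918 ≈ 0.321

P(DDoS attack | latency alert, misconfigured router) ≈ 0.321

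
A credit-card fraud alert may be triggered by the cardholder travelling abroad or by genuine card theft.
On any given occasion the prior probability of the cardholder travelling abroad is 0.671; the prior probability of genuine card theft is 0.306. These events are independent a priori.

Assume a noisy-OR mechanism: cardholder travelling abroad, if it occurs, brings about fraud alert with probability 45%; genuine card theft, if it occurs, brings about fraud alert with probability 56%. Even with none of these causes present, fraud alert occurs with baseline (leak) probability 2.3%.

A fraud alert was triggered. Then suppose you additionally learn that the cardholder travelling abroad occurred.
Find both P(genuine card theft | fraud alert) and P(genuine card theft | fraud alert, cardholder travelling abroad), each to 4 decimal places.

P(genuine card theft | fraud alert) ≈ 0.4925; P(genuine card theft | fraud alert, cardholder travelling abroad) ≈ 0.4212

Under noisy-OR, P(fraud alert | causes) = 1 − (1−0.023)·∏(1−qᵢ) over the active causes.
By total probability over the 4 (cardholder travelling abroad, genuine card theft) configurations:
  P(fraud alert) = 0.023*0.329*0.694 + 0.57012*0.329*0.306 + 0.46265*0.671*0.694 + 0.763566*0.671*0.306
        = 0.005251 + 0.057396 + 0.215444 + 0.156780 = 0.434871
Configurations with genuine card theft contribute 0.214176, so
  P(genuine card theft | fraud alert) = 0.214176 / 0.434871 ≈ 0.4925

With the extra evidence:
By total probability over both values of genuine card theft:
  P(fraud alert | cardholder travelling abroad) = 0.46265×0.694 + 0.763566×0.306
        = 0.321079 + 0.233651 = 0.554730
The terms with genuine card theft present sum to 0.233651, so
  P(genuine card theft | fraud alert, cardholder travelling abroad) = 0.233651 / 0.554730 ≈ 0.4212
This is intercausal reasoning (explaining away): once cardholder travelling abroad accounts for the fraud alert, genuine card theft becomes less likely.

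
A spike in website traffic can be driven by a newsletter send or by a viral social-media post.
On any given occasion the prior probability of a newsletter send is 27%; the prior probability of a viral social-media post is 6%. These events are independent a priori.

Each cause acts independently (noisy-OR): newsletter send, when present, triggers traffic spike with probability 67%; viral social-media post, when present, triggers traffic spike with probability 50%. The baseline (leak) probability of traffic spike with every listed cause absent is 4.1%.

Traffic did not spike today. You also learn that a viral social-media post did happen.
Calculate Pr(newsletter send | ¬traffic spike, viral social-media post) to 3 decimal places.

Under noisy-OR, P(traffic spike | causes) = 1 − (1−0.041)·∏(1−qᵢ) over the active causes.
Enumerate both values of newsletter send and weight by the priors:
  P(¬traffic spike | viral social-media post) = 0.4795×0.73 + 0.158235×0.27
        = 0.350035 + 0.042723 = 0.392758
Keeping only the newsletter send-present terms gives 0.042723, so
  P(newsletter send | ¬traffic spike, viral social-media post) = 0.042723 / 0.392758 ≈ 0.109

Pr(newsletter send | ¬traffic spike, viral social-media post) ≈ 0.109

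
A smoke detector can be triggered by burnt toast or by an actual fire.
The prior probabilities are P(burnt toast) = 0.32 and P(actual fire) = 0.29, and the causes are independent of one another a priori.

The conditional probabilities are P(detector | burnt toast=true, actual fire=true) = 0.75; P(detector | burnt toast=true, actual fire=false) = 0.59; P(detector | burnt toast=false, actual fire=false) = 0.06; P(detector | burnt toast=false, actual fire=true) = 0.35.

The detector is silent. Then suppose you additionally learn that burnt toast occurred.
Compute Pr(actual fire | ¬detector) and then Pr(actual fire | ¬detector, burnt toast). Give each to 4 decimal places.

Pr(actual fire | ¬detector) ≈ 0.2168; Pr(actual fire | ¬detector, burnt toast) ≈ 0.1994

P(¬detector) = 0.94×0.68×0.71 + 0.65×0.68×0.29 + 0.41×0.32×0.71 + 0.25×0.32×0.29 = 0.453832 + 0.128180 + 0.093152 + 0.023200 = 0.698364
Restricting to configurations with actual fire present: 0.128180 + 0.023200 = 0.151380.
Hence the posterior is 0.151380/0.698364 ≈ 0.2168.

With the extra evidence:
P(¬detector | burnt toast) = 0.41·0.71 + 0.25·0.29 = 0.291100 + 0.072500 = 0.363600
Restricting to configurations with actual fire present: 0.25·0.29 = 0.072500.
P(actual fire | ¬detector, burnt toast) = 0.072500 / 0.363600 ≈ 0.1994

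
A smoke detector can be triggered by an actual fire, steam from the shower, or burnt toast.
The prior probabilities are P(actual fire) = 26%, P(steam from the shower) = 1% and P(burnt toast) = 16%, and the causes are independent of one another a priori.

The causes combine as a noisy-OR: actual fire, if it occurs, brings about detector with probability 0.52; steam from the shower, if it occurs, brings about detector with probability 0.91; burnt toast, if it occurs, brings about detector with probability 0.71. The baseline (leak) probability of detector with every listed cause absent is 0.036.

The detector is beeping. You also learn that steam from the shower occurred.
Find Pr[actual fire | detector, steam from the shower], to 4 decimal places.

Pr[actual fire | detector, steam from the shower] ≈ 0.2682

Under noisy-OR, P(detector | causes) = 1 − (1−0.036)·∏(1−qᵢ) over the active causes.
Sum P(detector|·) weighted by the priors over the 4 (actual fire, burnt toast) configurations:
  P(detector | steam from the shower) = 0.91324*0.74*0.84 + 0.97484*0.74*0.16 + 0.958355*0.26*0.84 + 0.987923*0.26*0.16
        = 0.567670 + 0.115421 + 0.209305 + 0.041098 = 0.933494
The terms with actual fire present sum to 0.250403, so
  P(actual fire | detector, steam from the shower) = 0.250403 / 0.933494 ≈ 0.2682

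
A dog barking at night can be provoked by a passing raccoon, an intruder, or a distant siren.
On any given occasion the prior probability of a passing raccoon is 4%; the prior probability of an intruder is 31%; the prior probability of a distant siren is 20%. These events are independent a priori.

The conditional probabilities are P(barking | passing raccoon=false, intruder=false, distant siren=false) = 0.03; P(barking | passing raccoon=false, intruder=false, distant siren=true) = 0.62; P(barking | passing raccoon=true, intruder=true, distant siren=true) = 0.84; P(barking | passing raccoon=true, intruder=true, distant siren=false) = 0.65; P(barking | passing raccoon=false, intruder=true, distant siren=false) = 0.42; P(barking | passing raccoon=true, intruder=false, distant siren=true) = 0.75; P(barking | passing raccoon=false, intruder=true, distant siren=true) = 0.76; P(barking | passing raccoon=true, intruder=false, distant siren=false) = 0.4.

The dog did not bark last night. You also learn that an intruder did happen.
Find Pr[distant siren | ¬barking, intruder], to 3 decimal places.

Enumerate the 4 (passing raccoon, distant siren) configurations and weight by the priors:
  P(¬barking | intruder) = 0.58·0.96·0.8 + 0.24·0.96·0.2 + 0.35·0.04·0.8 + 0.16·0.04·0.2
        = 0.445440 + 0.046080 + 0.011200 + 0.001280 = 0.504000
Configurations with distant siren contribute 0.047360, so
  P(distant siren | ¬barking, intruder) = 0.047360 / 0.504000 ≈ 0.094

Pr[distant siren | ¬barking, intruder] ≈ 0.094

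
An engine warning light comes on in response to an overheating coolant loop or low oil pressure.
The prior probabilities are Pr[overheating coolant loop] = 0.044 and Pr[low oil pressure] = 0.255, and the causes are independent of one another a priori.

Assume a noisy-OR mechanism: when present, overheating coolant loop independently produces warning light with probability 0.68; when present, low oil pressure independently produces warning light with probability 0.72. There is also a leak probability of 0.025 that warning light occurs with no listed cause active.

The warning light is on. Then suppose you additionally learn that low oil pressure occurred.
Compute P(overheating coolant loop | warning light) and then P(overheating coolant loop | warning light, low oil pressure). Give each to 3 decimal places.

P(overheating coolant loop | warning light) ≈ 0.144; P(overheating coolant loop | warning light, low oil pressure) ≈ 0.055

Under noisy-OR, P(warning light | causes) = 1 − (1−0.025)·∏(1−qᵢ) over the active causes.
Enumerate the 4 (overheating coolant loop, low oil pressure) configurations and weight by the priors:
  P(warning light) = 0.025*0.956*0.745 + 0.727*0.956*0.255 + 0.688*0.044*0.745 + 0.91264*0.044*0.255
        = 0.017806 + 0.177228 + 0.022553 + 0.010240 = 0.227827
Keeping only the overheating coolant loop-present terms gives 0.032793, so
  P(overheating coolant loop | warning light) = 0.032793 / 0.227827 ≈ 0.144

Now condition on the additional information:
P(warning light | low oil pressure) = 0.727*0.956 + 0.91264*0.044 = 0.695012 + 0.040156 = 0.735168
Restricting to configurations with overheating coolant loop present: 0.91264*0.044 = 0.040156.
So P(overheating coolant loop | warning light, low oil pressure) = 0.040156/0.735168 ≈ 0.055.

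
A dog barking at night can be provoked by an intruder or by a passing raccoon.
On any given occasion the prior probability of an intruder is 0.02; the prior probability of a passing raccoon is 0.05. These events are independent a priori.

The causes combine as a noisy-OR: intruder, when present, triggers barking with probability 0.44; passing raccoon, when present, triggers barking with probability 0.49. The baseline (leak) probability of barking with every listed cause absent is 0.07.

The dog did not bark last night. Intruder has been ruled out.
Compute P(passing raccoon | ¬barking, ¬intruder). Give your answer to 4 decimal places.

Under noisy-OR, P(barking | causes) = 1 − (1−0.07)·∏(1−qᵢ) over the active causes.
For the numerator, keep only passing raccoon=true terms: 0.4743·0.05 = 0.023715
Normalizer over all consistent configurations: 0.93·0.95 + 0.4743·0.05 = 0.907215
Posterior = 0.023715 / 0.907215 ≈ 0.0261

P(passing raccoon | ¬barking, ¬intruder) ≈ 0.0261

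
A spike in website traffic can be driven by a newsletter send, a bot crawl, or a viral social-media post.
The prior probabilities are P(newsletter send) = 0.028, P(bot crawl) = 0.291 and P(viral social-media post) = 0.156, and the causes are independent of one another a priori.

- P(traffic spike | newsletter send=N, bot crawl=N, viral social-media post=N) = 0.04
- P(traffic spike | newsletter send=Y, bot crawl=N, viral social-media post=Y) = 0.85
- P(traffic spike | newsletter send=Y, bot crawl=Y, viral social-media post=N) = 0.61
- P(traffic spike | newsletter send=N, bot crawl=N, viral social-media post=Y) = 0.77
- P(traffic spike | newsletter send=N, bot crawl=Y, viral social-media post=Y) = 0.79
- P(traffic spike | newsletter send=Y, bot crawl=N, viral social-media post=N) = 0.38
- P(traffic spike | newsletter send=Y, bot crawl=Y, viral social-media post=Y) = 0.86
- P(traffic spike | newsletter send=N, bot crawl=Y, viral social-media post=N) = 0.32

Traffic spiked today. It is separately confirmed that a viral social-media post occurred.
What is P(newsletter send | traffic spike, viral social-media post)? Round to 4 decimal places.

Sum P(traffic spike|·) weighted by the priors over the 4 (newsletter send, bot crawl) configurations:
  P(traffic spike | viral social-media post) = 0.77×0.972×0.709 + 0.79×0.972×0.291 + 0.85×0.028×0.709 + 0.86×0.028×0.291
        = 0.530644 + 0.223453 + 0.016874 + 0.007007 = 0.777978
Configurations with newsletter send contribute 0.023881, so
  P(newsletter send | traffic spike, viral social-media post) = 0.023881 / 0.777978 ≈ 0.0307

P(newsletter send | traffic spike, viral social-media post) ≈ 0.0307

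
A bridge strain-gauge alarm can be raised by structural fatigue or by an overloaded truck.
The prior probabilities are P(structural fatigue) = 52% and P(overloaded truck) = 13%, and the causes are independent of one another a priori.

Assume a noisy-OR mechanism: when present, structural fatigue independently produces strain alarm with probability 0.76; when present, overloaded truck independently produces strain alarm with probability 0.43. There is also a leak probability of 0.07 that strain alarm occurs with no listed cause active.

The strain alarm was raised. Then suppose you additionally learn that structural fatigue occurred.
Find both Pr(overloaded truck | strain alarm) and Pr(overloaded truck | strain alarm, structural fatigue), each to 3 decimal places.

Pr(overloaded truck | strain alarm) ≈ 0.188; Pr(overloaded truck | strain alarm, structural fatigue) ≈ 0.144

Under noisy-OR, P(strain alarm | causes) = 1 − (1−0.07)·∏(1−qᵢ) over the active causes.
Numerator (weight on configurations with overloaded truck): 0.029322 + 0.059000 = 0.088322
The normalizing constant is 0.07×0.48×0.87 + 0.4699×0.48×0.13 + 0.7768×0.52×0.87 + 0.872776×0.52×0.13 = 0.468978
P(overloaded truck | strain alarm) = 0.088322/0.468978 ≈ 0.188

Now also conditioning on structural fatigue=true:
By total probability over both values of overloaded truck:
  P(strain alarm | structural fatigue) = 0.7768×0.87 + 0.872776×0.13
        = 0.675816 + 0.113461 = 0.789277
The terms with overloaded truck present sum to 0.113461, so
  P(overloaded truck | strain alarm, structural fatigue) = 0.113461 / 0.789277 ≈ 0.144
This is intercausal reasoning (explaining away): once structural fatigue accounts for the strain alarm, overloaded truck becomes less likely.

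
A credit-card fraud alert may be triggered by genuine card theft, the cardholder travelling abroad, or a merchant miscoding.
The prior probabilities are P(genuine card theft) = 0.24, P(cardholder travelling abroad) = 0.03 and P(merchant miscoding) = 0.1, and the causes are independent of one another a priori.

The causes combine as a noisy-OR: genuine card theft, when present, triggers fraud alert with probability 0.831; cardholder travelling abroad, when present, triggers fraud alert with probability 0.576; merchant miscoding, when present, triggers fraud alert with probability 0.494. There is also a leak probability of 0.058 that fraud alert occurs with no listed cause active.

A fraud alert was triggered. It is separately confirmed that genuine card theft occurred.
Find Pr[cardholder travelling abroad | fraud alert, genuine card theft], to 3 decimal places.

Pr[cardholder travelling abroad | fraud alert, genuine card theft] ≈ 0.033

Under noisy-OR, P(fraud alert | causes) = 1 − (1−0.058)·∏(1−qᵢ) over the active causes.
P(fraud alert | genuine card theft) = 0.840802·0.97·0.9 + 0.919446·0.97·0.1 + 0.9325·0.03·0.9 + 0.965845·0.03·0.1 = 0.734020 + 0.089186 + 0.025178 + 0.002898 = 0.851282
The cardholder travelling abroad-present share is 0.025178 + 0.002898 = 0.028076.
Hence the posterior is 0.028076/0.851282 ≈ 0.033.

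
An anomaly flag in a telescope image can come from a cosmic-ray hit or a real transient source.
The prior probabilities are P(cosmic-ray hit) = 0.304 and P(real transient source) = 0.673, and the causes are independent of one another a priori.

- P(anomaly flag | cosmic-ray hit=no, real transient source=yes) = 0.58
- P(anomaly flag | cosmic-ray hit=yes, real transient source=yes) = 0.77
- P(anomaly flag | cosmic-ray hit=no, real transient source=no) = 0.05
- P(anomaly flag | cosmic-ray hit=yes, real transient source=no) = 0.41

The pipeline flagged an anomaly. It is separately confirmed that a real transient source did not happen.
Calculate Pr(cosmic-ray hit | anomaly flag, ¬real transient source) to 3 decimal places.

Pr(cosmic-ray hit | anomaly flag, ¬real transient source) ≈ 0.782

Weight on cosmic-ray hit=true, given the evidence: 0.41*0.304 = 0.124640
The normalizing constant is 0.05*0.696 + 0.41*0.304 = 0.159440
Posterior = 0.124640 / 0.159440 ≈ 0.782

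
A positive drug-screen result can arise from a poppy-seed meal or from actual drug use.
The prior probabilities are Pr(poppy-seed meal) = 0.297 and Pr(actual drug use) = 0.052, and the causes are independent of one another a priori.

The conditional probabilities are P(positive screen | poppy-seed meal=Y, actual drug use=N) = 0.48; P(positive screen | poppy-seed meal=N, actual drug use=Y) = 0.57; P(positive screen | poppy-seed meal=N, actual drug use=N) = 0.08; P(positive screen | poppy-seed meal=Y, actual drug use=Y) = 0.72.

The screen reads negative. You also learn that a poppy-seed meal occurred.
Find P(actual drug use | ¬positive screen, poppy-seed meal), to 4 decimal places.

P(actual drug use | ¬positive screen, poppy-seed meal) ≈ 0.0287

Sum P(¬positive screen|·) weighted by the priors over both values of actual drug use:
  P(¬positive screen | poppy-seed meal) = 0.52*0.948 + 0.28*0.052
        = 0.492960 + 0.014560 = 0.507520
The terms with actual drug use present sum to 0.014560, so
  P(actual drug use | ¬positive screen, poppy-seed meal) = 0.014560 / 0.507520 ≈ 0.0287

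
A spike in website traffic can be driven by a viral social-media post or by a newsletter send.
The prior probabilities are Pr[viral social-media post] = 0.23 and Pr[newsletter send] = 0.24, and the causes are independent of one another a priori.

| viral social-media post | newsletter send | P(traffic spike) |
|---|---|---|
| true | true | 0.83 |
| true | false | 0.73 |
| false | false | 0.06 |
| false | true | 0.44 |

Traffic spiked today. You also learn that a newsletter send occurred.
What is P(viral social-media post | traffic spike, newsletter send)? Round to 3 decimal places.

Numerator (weight on configurations with viral social-media post): 0.83·0.23 = 0.190900
The normalizing constant is 0.44·0.77 + 0.83·0.23 = 0.529700
P(viral social-media post | traffic spike, newsletter send) = 0.190900/0.529700 ≈ 0.360

P(viral social-media post | traffic spike, newsletter send) ≈ 0.360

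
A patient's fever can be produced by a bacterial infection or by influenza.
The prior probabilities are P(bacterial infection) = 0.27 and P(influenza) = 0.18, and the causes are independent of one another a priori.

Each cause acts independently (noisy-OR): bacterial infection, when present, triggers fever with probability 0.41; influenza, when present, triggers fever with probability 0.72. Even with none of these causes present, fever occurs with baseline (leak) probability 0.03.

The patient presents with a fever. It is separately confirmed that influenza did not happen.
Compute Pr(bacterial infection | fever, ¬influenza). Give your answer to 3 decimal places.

Pr(bacterial infection | fever, ¬influenza) ≈ 0.841

Under noisy-OR, P(fever | causes) = 1 − (1−0.03)·∏(1−qᵢ) over the active causes.
Numerator (weight on configurations with bacterial infection): 0.4277×0.27 = 0.115479
The normalizing constant is 0.03×0.73 + 0.4277×0.27 = 0.137379
Posterior = 0.115479 / 0.137379 ≈ 0.841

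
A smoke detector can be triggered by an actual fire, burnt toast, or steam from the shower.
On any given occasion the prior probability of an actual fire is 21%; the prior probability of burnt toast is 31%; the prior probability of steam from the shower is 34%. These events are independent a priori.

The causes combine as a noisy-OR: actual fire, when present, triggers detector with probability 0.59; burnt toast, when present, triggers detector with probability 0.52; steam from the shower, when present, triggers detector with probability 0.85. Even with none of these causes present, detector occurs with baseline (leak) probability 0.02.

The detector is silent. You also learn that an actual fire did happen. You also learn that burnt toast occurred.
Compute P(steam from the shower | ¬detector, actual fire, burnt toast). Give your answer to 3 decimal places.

P(steam from the shower | ¬detector, actual fire, burnt toast) ≈ 0.072

Under noisy-OR, P(detector | causes) = 1 − (1−0.02)·∏(1−qᵢ) over the active causes.
Sum P(¬detector|·) weighted by the priors over both values of steam from the shower:
  P(¬detector | actual fire, burnt toast) = 0.192864*0.66 + 0.02893*0.34
        = 0.127290 + 0.009836 = 0.137126
Keeping only the steam from the shower-present terms gives 0.009836, so
  P(steam from the shower | ¬detector, actual fire, burnt toast) = 0.009836 / 0.137126 ≈ 0.072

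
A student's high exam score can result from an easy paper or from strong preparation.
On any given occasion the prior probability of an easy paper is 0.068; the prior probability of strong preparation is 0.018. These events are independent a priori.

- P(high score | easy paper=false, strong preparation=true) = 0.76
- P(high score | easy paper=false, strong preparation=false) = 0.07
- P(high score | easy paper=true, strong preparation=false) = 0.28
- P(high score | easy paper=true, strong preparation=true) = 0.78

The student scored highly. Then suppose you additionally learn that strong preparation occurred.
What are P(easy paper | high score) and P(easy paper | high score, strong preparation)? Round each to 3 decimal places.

P(easy paper | high score) ≈ 0.204; P(easy paper | high score, strong preparation) ≈ 0.070

P(high score) = 0.07·0.932·0.982 + 0.76·0.932·0.018 + 0.28·0.068·0.982 + 0.78·0.068·0.018 = 0.064066 + 0.012750 + 0.018697 + 0.000955 = 0.096468
Restricting to configurations with easy paper present: 0.018697 + 0.000955 = 0.019652.
Hence the posterior is 0.019652/0.096468 ≈ 0.204.

With the extra evidence:
For the numerator, keep only easy paper=true terms: 0.78*0.068 = 0.053040
Normalizer over all consistent configurations: 0.76*0.932 + 0.78*0.068 = 0.761360
P(easy paper | high score, strong preparation) = 0.053040/0.761360 ≈ 0.070
Conditioning on strong preparation lowers the posterior on easy paper: the classic explaining-away effect in a common-effect structure.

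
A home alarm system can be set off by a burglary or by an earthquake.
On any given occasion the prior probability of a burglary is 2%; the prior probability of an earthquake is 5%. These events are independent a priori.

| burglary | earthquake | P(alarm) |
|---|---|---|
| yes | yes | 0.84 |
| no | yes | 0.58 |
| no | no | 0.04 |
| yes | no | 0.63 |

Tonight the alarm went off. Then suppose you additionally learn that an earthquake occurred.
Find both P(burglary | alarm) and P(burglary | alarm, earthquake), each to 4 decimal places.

For the numerator, keep only burglary=true terms: 0.011970 + 0.000840 = 0.012810
The normalizing constant is 0.04·0.98·0.95 + 0.58·0.98·0.05 + 0.63·0.02·0.95 + 0.84·0.02·0.05 = 0.078470
Posterior = 0.012810 / 0.078470 ≈ 0.1632

Now condition on the additional information:
Weight on burglary=true, given the evidence: 0.84*0.02 = 0.016800
Normalizer over all consistent configurations: 0.58*0.98 + 0.84*0.02 = 0.585200
Posterior = 0.016800 / 0.585200 ≈ 0.0287
— earthquake explains away the evidence for burglary.

P(burglary | alarm) ≈ 0.1632; P(burglary | alarm, earthquake) ≈ 0.0287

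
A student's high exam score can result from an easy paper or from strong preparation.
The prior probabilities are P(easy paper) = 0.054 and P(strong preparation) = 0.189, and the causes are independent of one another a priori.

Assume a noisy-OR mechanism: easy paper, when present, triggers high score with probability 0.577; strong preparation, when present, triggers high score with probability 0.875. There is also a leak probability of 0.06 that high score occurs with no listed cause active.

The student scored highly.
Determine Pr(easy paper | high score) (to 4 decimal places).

Pr(easy paper | high score) ≈ 0.1504

Under noisy-OR, P(high score | causes) = 1 − (1−0.06)·∏(1−qᵢ) over the active causes.
By total probability over the 4 (easy paper, strong preparation) configurations:
  P(high score) = 0.06×0.946×0.811 + 0.8825×0.946×0.189 + 0.60238×0.054×0.811 + 0.950298×0.054×0.189
        = 0.046032 + 0.157786 + 0.026381 + 0.009699 = 0.239898
Configurations with easy paper contribute 0.036080, so
  P(easy paper | high score) = 0.036080 / 0.239898 ≈ 0.1504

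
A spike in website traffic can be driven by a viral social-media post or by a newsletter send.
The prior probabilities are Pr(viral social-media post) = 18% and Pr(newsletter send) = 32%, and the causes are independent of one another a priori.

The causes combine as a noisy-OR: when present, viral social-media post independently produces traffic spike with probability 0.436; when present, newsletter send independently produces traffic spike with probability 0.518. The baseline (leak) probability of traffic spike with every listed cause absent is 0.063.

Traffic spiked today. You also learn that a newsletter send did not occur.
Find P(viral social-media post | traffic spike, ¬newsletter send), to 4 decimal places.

P(viral social-media post | traffic spike, ¬newsletter send) ≈ 0.6216

Under noisy-OR, P(traffic spike | causes) = 1 − (1−0.063)·∏(1−qᵢ) over the active causes.
Numerator (weight on configurations with viral social-media post): 0.471532×0.18 = 0.084876
Denominator P(traffic spike | ¬newsletter send): 0.063×0.82 + 0.471532×0.18 = 0.136536
P(viral social-media post | traffic spike, ¬newsletter send) = 0.084876/0.136536 ≈ 0.6216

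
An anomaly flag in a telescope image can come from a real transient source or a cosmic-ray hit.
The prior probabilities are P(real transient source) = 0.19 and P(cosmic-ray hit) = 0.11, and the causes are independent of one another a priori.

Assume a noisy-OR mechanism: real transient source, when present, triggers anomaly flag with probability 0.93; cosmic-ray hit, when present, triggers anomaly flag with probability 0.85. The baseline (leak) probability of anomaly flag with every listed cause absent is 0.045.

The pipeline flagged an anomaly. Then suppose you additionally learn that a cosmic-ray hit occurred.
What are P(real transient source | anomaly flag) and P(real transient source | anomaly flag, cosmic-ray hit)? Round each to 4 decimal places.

P(real transient source | anomaly flag) ≈ 0.6213; P(real transient source | anomaly flag, cosmic-ray hit) ≈ 0.2132

Under noisy-OR, P(anomaly flag | causes) = 1 − (1−0.045)·∏(1−qᵢ) over the active causes.
Enumerate the 4 (real transient source, cosmic-ray hit) configurations and weight by the priors:
  P(anomaly flag) = 0.045·0.81·0.89 + 0.85675·0.81·0.11 + 0.93315·0.19·0.89 + 0.989973·0.19·0.11
        = 0.032441 + 0.076336 + 0.157796 + 0.020690 = 0.287263
Keeping only the real transient source-present terms gives 0.178486, so
  P(real transient source | anomaly flag) = 0.178486 / 0.287263 ≈ 0.6213

Now also conditioning on cosmic-ray hit=true:
Numerator (weight on configurations with real transient source): 0.989973*0.19 = 0.188095
Denominator P(anomaly flag | cosmic-ray hit): 0.85675*0.81 + 0.989973*0.19 = 0.882063
P(real transient source | anomaly flag, cosmic-ray hit) = 0.188095/0.882063 ≈ 0.2132
— cosmic-ray hit explains away the evidence for real transient source.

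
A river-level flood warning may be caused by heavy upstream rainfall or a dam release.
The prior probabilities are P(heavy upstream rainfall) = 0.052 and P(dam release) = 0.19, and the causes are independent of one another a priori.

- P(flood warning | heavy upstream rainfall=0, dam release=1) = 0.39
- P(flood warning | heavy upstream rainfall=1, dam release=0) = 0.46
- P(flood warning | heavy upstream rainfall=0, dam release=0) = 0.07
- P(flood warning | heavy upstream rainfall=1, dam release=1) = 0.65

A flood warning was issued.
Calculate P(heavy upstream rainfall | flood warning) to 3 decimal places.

Sum P(flood warning|·) weighted by the priors over the 4 (heavy upstream rainfall, dam release) configurations:
  P(flood warning) = 0.07×0.948×0.81 + 0.39×0.948×0.19 + 0.46×0.052×0.81 + 0.65×0.052×0.19
        = 0.053752 + 0.070247 + 0.019375 + 0.006422 = 0.149796
Keeping only the heavy upstream rainfall-present terms gives 0.025797, so
  P(heavy upstream rainfall | flood warning) = 0.025797 / 0.149796 ≈ 0.172

P(heavy upstream rainfall | flood warning) ≈ 0.172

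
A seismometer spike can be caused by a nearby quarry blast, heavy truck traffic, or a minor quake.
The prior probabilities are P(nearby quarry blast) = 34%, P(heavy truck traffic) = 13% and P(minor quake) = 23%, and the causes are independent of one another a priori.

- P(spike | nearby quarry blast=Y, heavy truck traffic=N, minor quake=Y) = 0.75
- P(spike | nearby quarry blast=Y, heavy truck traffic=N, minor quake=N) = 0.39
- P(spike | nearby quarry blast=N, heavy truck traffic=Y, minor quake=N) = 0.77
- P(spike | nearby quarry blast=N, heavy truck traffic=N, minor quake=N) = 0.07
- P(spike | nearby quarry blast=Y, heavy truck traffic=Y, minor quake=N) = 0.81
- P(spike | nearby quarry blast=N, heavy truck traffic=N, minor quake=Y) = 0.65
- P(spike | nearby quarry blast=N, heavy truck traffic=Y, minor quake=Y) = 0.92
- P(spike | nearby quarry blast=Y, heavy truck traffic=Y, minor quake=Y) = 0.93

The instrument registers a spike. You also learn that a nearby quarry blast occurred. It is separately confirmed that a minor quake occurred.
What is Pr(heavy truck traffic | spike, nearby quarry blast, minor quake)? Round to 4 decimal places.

Pr(heavy truck traffic | spike, nearby quarry blast, minor quake) ≈ 0.1563

By total probability over both values of heavy truck traffic:
  P(spike | nearby quarry blast, minor quake) = 0.75*0.87 + 0.93*0.13
        = 0.652500 + 0.120900 = 0.773400
The terms with heavy truck traffic present sum to 0.120900, so
  P(heavy truck traffic | spike, nearby quarry blast, minor quake) = 0.120900 / 0.773400 ≈ 0.1563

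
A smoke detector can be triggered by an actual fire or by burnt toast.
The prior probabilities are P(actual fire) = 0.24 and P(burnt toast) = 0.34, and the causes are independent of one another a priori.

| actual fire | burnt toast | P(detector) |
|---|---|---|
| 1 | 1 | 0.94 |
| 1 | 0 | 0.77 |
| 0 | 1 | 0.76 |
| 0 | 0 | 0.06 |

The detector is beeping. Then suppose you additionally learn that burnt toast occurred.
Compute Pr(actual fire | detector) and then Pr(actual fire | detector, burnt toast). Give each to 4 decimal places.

Weight on actual fire=true, given the evidence: 0.121968 + 0.076704 = 0.198672
The normalizing constant is 0.06×0.76×0.66 + 0.76×0.76×0.34 + 0.77×0.24×0.66 + 0.94×0.24×0.34 = 0.425152
P(actual fire | detector) = 0.198672/0.425152 ≈ 0.4673

Now also conditioning on burnt toast=true:
P(detector | burnt toast) = 0.76×0.76 + 0.94×0.24 = 0.577600 + 0.225600 = 0.803200
Restricting to configurations with actual fire present: 0.94×0.24 = 0.225600.
P(actual fire | detector, burnt toast) = 0.225600 / 0.803200 ≈ 0.2809

Pr(actual fire | detector) ≈ 0.4673; Pr(actual fire | detector, burnt toast) ≈ 0.2809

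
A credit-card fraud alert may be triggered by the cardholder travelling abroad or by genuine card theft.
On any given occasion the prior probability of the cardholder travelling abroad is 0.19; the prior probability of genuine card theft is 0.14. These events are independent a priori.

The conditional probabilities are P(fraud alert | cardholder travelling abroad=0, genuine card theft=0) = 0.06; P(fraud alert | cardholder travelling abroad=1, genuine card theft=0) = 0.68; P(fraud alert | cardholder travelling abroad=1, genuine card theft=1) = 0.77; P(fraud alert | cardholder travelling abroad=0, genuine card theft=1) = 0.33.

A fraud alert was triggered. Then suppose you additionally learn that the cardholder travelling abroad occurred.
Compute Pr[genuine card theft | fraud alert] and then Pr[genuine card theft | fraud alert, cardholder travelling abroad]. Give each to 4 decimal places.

For the numerator, keep only genuine card theft=true terms: 0.037422 + 0.020482 = 0.057904
Normalizer over all consistent configurations: 0.06*0.81*0.86 + 0.33*0.81*0.14 + 0.68*0.19*0.86 + 0.77*0.19*0.14 = 0.210812
Posterior = 0.057904 / 0.210812 ≈ 0.2747

Now also conditioning on cardholder travelling abroad=true:
P(fraud alert | cardholder travelling abroad) = 0.68*0.86 + 0.77*0.14 = 0.584800 + 0.107800 = 0.692600
The genuine card theft-present share is 0.77*0.14 = 0.107800.
Hence the posterior is 0.107800/0.692600 ≈ 0.1556.

Pr[genuine card theft | fraud alert] ≈ 0.2747; Pr[genuine card theft | fraud alert, cardholder travelling abroad] ≈ 0.1556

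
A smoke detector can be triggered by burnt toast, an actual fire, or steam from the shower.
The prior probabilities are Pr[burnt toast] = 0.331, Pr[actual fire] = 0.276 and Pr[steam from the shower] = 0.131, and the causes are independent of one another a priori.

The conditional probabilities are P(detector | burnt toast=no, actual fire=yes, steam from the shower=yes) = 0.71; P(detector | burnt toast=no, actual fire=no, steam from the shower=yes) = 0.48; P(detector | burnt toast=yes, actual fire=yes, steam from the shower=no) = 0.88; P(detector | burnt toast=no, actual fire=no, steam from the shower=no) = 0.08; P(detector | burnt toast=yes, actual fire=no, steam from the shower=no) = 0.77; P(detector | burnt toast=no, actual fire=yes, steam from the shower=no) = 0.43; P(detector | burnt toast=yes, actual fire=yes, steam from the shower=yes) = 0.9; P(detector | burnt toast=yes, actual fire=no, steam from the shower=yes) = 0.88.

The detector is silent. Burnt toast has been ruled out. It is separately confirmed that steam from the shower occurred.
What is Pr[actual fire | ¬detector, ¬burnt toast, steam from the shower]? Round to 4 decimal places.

Pr[actual fire | ¬detector, ¬burnt toast, steam from the shower] ≈ 0.1753

For the numerator, keep only actual fire=true terms: 0.29·0.276 = 0.080040
Denominator P(¬detector | ¬burnt toast, steam from the shower): 0.52·0.724 + 0.29·0.276 = 0.456520
Posterior = 0.080040 / 0.456520 ≈ 0.1753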